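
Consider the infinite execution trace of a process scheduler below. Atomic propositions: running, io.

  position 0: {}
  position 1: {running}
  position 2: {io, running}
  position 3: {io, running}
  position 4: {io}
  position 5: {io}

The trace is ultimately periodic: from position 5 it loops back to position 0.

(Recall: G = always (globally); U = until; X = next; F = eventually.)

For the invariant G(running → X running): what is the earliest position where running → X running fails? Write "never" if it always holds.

Check running → X running at each position in order: 0 ✓, 1 ✓, 2 ✓.
At position 3 the labels are {io, running} and the next position 4 has {io}, so running → X running is false there. This is the first violation.

3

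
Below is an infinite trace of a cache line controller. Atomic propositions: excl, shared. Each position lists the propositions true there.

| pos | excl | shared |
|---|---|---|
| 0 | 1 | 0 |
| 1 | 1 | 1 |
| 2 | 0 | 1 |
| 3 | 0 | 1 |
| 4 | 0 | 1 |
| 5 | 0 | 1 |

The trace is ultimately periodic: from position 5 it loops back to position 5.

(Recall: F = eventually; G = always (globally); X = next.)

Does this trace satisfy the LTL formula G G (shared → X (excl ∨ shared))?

G (shared → X (excl ∨ shared)) holds at every position 0..5, and those are all positions ever visited, so G G (shared → X (excl ∨ shared)) holds.

Holds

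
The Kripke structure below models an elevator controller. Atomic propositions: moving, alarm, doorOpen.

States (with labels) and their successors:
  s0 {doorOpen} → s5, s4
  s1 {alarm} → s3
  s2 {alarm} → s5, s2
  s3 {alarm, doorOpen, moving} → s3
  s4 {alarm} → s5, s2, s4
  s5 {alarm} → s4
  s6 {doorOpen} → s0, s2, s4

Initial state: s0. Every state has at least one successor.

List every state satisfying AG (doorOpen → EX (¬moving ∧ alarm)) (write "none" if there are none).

States satisfying doorOpen → EX (¬moving ∧ alarm): {s0, s1, s2, s4, s5, s6}.
States satisfying AG (doorOpen → EX (¬moving ∧ alarm)): {s0, s2, s4, s5, s6}.

{s0, s2, s4, s5, s6}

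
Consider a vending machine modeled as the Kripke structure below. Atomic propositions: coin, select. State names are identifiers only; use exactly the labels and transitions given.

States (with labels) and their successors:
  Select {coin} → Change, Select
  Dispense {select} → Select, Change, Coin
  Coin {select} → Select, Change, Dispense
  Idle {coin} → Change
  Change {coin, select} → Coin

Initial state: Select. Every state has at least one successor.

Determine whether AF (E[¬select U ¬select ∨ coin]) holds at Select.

Yes

States satisfying E[¬select U ¬select ∨ coin]: {Select, Idle, Change}.
States satisfying AF (E[¬select U ¬select ∨ coin]): {Select, Idle, Change}.
Select ∈ Sat(AF (E[¬select U ¬select ∨ coin])).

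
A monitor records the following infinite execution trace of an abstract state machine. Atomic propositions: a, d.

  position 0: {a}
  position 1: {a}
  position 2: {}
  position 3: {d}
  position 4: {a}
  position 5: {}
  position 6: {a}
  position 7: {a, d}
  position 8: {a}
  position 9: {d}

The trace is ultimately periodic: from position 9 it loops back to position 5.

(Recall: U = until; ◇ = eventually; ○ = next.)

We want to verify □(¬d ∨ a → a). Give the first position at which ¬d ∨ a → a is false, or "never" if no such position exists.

2

Check ¬d ∨ a → a at each position in order: 0 ✓, 1 ✓.
At position 2 the labels are {}, so ¬d ∨ a → a is false there. This is the first violation.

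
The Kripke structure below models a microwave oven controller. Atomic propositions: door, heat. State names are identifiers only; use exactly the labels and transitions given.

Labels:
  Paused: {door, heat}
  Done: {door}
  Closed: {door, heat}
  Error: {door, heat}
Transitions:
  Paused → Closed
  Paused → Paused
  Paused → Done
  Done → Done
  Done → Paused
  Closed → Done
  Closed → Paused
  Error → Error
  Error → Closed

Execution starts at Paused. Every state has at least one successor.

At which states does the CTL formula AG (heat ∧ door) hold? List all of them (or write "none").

none

States satisfying heat ∧ door: {Paused, Closed, Error}.
States satisfying AG (heat ∧ door): ∅.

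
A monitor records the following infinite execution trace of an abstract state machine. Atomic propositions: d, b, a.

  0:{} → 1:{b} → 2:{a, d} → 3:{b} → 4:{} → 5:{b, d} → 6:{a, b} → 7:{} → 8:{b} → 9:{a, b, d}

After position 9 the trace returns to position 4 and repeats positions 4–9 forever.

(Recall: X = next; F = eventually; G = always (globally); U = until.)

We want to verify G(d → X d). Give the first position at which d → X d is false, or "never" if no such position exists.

2

Check d → X d at each position in order: 0 ✓, 1 ✓.
At position 2 the labels are {a, d} and the next position 3 has {b}, so d → X d is false there. This is the first violation.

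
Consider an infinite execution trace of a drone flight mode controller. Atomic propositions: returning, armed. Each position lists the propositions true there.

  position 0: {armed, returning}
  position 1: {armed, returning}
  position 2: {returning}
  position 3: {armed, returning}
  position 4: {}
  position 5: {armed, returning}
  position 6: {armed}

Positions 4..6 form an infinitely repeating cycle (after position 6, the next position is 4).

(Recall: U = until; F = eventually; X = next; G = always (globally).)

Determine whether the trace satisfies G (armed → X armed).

armed → X armed must hold at every position from 0 onward. It fails at position 1, so G (armed → X armed) is false.
Positions where armed holds: 0, 1, 3, 5, 6.
Check X armed at each: 0→ok, 1→fails, 3→fails, 5→ok, 6→fails.

Does not hold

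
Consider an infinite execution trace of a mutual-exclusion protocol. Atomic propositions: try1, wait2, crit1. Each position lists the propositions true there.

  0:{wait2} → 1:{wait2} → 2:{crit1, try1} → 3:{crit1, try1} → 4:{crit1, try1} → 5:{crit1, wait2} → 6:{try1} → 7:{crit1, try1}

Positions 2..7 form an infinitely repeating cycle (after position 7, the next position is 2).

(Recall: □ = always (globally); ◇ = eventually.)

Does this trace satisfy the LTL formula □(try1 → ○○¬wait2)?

Does not hold

try1 → ○○¬wait2 must hold at every position from 0 onward. It fails at position 3, so □(try1 → ○○¬wait2) is false.
Positions where try1 holds: 2, 3, 4, 6, 7.
Check ○○¬wait2 at each: 2→ok, 3→fails, 4→ok, 6→ok, 7→ok.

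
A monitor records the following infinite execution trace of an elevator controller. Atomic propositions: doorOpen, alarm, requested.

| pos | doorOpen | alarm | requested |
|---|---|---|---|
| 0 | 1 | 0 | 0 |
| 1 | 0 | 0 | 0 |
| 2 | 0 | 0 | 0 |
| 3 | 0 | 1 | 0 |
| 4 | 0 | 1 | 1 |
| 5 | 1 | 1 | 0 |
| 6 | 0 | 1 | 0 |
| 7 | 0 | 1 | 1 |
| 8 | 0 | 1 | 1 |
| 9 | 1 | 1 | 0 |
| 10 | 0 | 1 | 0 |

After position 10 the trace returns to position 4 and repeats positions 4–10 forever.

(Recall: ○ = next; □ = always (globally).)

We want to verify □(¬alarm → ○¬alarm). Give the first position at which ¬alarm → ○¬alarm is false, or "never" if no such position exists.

2

Check ¬alarm → ○¬alarm at each position in order: 0 ✓, 1 ✓.
At position 2 the labels are {} and the next position 3 has {alarm}, so ¬alarm → ○¬alarm is false there. This is the first violation.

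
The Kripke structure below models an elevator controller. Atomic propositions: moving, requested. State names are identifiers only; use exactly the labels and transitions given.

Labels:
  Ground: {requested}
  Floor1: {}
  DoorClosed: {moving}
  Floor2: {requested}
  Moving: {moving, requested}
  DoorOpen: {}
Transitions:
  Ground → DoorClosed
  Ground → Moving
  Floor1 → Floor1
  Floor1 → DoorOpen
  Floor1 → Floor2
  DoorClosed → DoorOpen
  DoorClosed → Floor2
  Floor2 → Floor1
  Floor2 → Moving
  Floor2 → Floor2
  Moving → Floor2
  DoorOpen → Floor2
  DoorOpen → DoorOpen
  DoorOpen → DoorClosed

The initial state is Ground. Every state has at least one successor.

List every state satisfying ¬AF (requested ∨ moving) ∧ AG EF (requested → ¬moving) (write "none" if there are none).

{Floor1, DoorOpen}

States satisfying requested ∨ moving: {Ground, DoorClosed, Floor2, Moving}.
States satisfying AF (requested ∨ moving): {Ground, DoorClosed, Floor2, Moving}.
States satisfying ¬AF (requested ∨ moving): {Floor1, DoorOpen}.
States satisfying EF (requested → ¬moving): {Ground, Floor1, DoorClosed, Floor2, Moving, DoorOpen}.
States satisfying AG EF (requested → ¬moving): {Ground, Floor1, DoorClosed, Floor2, Moving, DoorOpen}.
States satisfying ¬AF (requested ∨ moving) ∧ AG EF (requested → ¬moving): {Floor1, DoorOpen}.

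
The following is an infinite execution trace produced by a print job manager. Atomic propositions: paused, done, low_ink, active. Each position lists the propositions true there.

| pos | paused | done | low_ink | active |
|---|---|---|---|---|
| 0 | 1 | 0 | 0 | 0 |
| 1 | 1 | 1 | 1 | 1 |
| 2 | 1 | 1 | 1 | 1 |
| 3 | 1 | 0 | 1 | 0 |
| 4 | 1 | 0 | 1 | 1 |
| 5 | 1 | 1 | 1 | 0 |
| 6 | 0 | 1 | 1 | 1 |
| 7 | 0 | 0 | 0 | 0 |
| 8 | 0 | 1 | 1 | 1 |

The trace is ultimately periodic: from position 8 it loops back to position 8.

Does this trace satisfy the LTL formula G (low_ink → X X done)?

Violated

low_ink → X X done must hold at every position from 0 onward. It fails at position 1, so G (low_ink → X X done) is false.
Positions where low_ink holds: 1, 2, 3, 4, 5, 6, 8.
Check X X done at each: 1→fails, 2→fails, 3→ok, 4→ok, 5→fails, 6→ok, 8→ok.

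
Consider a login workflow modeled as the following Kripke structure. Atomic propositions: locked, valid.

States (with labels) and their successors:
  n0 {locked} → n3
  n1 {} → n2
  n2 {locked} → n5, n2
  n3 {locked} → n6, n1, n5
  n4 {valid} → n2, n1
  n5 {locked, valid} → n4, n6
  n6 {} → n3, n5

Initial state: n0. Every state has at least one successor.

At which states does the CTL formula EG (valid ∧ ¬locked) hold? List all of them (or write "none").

none

States satisfying valid ∧ ¬locked: {n4}.
States satisfying EG (valid ∧ ¬locked): ∅.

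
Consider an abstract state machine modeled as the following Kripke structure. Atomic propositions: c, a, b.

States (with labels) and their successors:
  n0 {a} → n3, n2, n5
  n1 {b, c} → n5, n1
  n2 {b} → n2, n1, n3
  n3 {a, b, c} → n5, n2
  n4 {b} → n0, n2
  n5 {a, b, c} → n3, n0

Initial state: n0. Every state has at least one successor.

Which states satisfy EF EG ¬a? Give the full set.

States satisfying EG ¬a: {n1, n2, n4}.
States satisfying EF EG ¬a: {n0, n1, n2, n3, n4, n5}.

{n0, n1, n2, n3, n4, n5}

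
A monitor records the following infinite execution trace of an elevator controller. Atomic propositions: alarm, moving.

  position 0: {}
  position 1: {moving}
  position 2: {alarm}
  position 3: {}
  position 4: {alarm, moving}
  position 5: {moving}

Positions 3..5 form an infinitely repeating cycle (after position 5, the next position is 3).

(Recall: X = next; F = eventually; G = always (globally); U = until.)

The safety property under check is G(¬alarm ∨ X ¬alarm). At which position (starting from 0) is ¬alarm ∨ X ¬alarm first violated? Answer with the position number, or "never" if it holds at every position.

¬alarm ∨ X ¬alarm holds at every position 0..5, and those are all the positions the trace ever visits, so the invariant G(¬alarm ∨ X ¬alarm) is never violated.

never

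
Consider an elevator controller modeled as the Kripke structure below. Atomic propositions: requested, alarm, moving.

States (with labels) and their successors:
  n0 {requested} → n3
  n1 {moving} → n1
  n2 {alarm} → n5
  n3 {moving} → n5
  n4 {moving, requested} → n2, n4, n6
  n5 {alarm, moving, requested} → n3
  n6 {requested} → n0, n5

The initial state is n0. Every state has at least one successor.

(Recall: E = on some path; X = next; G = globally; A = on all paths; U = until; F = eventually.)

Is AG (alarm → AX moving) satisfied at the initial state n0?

Satisfied

States satisfying alarm → AX moving: {n0, n1, n2, n3, n4, n5, n6}.
States satisfying AG (alarm → AX moving): {n0, n1, n2, n3, n4, n5, n6}.
Every state reachable from n0 satisfies alarm → AX moving.
n0 ∈ Sat(AG (alarm → AX moving)).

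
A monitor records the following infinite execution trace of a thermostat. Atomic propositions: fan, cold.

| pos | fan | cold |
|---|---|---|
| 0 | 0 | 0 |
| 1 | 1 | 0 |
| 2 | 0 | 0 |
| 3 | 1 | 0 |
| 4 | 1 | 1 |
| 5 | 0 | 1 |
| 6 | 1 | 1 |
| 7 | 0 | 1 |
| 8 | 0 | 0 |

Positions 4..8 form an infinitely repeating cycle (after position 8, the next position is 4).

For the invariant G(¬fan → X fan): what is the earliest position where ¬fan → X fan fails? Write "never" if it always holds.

7

Check ¬fan → X fan at each position in order: 0 ✓, 1 ✓, 2 ✓, 3 ✓, 4 ✓, 5 ✓, 6 ✓.
At position 7 the labels are {cold} and the next position 8 has {}, so ¬fan → X fan is false there. This is the first violation.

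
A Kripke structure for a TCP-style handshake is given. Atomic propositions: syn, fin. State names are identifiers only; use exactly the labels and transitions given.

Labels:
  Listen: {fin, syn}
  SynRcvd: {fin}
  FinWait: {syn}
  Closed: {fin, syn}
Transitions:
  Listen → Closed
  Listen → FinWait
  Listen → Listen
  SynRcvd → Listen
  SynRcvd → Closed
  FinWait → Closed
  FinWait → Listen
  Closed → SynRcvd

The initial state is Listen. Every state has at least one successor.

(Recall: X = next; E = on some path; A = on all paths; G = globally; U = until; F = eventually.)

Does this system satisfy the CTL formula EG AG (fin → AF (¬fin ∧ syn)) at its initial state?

Violated

States satisfying AG (fin → AF (¬fin ∧ syn)): ∅.
States satisfying EG AG (fin → AF (¬fin ∧ syn)): ∅.
No suitable path/successor from Listen witnesses the formula.
Listen ∉ Sat(EG AG (fin → AF (¬fin ∧ syn))).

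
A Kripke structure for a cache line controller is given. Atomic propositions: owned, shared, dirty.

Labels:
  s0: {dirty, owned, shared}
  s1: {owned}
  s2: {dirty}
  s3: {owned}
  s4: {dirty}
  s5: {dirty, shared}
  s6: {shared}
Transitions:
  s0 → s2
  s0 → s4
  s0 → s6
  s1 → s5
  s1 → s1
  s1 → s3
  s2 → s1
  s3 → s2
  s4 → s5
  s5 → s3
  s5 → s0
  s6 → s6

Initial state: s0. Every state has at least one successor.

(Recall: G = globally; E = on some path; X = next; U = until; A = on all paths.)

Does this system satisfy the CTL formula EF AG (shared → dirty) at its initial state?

States satisfying AG (shared → dirty): ∅.
States satisfying EF AG (shared → dirty): ∅.
No suitable path/successor from s0 witnesses the formula.
s0 ∉ Sat(EF AG (shared → dirty)).

No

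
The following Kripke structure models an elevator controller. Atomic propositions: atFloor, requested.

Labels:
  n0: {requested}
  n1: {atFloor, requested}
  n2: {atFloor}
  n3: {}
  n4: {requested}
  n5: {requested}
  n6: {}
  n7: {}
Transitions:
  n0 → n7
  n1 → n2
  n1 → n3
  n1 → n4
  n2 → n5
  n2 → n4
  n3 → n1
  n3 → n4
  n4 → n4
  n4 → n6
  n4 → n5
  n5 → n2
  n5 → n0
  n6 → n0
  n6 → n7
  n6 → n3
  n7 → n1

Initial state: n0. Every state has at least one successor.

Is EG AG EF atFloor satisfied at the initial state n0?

States satisfying AG EF atFloor: {n0, n1, n2, n3, n4, n5, n6, n7}.
States satisfying EG AG EF atFloor: {n0, n1, n2, n3, n4, n5, n6, n7}.
n0 ∈ Sat(EG AG EF atFloor).

Satisfied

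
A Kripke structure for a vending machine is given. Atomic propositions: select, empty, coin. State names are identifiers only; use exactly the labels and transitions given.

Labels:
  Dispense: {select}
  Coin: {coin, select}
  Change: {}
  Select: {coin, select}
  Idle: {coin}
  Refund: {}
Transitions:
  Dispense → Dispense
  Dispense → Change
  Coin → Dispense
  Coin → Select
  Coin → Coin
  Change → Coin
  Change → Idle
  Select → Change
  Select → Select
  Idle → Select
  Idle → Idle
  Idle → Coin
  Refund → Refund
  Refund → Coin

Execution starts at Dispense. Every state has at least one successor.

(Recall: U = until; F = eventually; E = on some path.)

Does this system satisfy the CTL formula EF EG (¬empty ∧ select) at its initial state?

Holds

States satisfying EG (¬empty ∧ select): {Dispense, Coin, Select}.
States satisfying EF EG (¬empty ∧ select): {Dispense, Coin, Change, Select, Idle, Refund}.
Some path from Dispense reaches a state where EG (¬empty ∧ select) holds.
Dispense ∈ Sat(EF EG (¬empty ∧ select)).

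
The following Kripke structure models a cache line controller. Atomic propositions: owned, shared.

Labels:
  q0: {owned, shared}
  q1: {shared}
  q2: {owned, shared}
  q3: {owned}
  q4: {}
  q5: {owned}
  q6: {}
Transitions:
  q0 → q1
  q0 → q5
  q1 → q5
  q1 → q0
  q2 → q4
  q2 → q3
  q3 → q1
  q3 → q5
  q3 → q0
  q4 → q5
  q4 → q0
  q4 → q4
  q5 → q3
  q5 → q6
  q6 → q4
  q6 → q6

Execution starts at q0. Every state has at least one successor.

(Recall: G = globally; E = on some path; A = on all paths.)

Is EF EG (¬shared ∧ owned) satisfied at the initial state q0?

States satisfying EG (¬shared ∧ owned): {q3, q5}.
States satisfying EF EG (¬shared ∧ owned): {q0, q1, q2, q3, q4, q5, q6}.
Some path from q0 reaches a state where EG (¬shared ∧ owned) holds.
q0 ∈ Sat(EF EG (¬shared ∧ owned)).

Yes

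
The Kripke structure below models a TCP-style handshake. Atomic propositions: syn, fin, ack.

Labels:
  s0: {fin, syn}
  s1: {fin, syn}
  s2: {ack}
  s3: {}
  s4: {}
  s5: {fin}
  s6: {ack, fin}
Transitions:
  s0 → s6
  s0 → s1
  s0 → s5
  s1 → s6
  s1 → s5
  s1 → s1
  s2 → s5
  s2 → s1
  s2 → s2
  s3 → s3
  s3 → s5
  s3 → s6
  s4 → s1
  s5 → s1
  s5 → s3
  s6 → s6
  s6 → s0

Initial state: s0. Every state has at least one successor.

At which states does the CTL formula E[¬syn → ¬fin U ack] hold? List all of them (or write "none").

States satisfying ¬syn → ¬fin: {s0, s1, s2, s3, s4}.
States satisfying ack: {s2, s6}.
States satisfying E[¬syn → ¬fin U ack]: {s0, s1, s2, s3, s4, s6}.

{s0, s1, s2, s3, s4, s6}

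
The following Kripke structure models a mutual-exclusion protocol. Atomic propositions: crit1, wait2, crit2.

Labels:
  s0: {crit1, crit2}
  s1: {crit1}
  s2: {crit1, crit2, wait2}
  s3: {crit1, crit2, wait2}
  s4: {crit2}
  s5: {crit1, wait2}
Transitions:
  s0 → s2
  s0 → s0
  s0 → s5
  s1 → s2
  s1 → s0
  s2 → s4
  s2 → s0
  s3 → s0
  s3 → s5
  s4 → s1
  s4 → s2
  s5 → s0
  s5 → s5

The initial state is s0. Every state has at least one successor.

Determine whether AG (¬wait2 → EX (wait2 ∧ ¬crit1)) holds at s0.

No

States satisfying ¬wait2 → EX (wait2 ∧ ¬crit1): {s2, s3, s5}.
States satisfying AG (¬wait2 → EX (wait2 ∧ ¬crit1)): ∅.
s0 is reachable from s0 and violates ¬wait2 → EX (wait2 ∧ ¬crit1), so AG fails at s0.
s0 ∉ Sat(AG (¬wait2 → EX (wait2 ∧ ¬crit1))).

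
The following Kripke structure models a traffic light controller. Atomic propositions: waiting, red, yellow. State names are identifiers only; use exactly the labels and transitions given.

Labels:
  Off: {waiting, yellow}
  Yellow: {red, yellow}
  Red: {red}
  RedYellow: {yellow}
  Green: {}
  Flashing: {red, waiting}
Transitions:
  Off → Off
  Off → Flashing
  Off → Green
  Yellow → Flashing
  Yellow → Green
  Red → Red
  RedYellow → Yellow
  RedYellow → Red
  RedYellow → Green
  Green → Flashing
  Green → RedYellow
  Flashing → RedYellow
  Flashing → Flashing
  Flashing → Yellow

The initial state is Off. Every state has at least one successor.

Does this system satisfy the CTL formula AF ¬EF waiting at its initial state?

Does not hold

States satisfying ¬EF waiting: {Red}.
States satisfying AF ¬EF waiting: {Red}.
There is a path from Off along which ¬EF waiting never holds.
Off ∉ Sat(AF ¬EF waiting).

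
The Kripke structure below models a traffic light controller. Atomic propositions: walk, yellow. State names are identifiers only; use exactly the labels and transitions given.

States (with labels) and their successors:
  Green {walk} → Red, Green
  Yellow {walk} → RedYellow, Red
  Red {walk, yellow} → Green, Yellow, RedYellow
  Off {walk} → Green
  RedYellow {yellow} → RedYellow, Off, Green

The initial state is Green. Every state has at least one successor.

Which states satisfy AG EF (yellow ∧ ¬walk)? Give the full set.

States satisfying EF (yellow ∧ ¬walk): {Green, Yellow, Red, Off, RedYellow}.
States satisfying AG EF (yellow ∧ ¬walk): {Green, Yellow, Red, Off, RedYellow}.

{Green, Yellow, Red, Off, RedYellow}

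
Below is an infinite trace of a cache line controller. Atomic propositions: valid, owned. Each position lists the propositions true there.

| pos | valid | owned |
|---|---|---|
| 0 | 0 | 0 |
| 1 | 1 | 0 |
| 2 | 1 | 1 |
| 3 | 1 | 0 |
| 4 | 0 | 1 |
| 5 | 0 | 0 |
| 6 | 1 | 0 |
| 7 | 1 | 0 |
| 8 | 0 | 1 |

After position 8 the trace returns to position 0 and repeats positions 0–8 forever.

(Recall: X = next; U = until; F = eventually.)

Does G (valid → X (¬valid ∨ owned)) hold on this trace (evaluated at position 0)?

Violated

valid → X (¬valid ∨ owned) must hold at every position from 0 onward. It fails at position 2, so G (valid → X (¬valid ∨ owned)) is false.
Positions where valid holds: 1, 2, 3, 6, 7.
Check X (¬valid ∨ owned) at each: 1→ok, 2→fails, 3→ok, 6→fails, 7→ok.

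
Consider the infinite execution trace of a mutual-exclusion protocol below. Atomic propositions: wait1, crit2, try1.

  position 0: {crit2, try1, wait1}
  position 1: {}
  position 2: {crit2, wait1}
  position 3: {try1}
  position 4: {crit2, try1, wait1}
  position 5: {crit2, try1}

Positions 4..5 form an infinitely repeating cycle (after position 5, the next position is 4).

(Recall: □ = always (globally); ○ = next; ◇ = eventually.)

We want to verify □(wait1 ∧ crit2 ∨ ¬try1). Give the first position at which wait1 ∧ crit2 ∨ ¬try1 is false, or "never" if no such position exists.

Check wait1 ∧ crit2 ∨ ¬try1 at each position in order: 0 ✓, 1 ✓, 2 ✓.
At position 3 the labels are {try1}, so wait1 ∧ crit2 ∨ ¬try1 is false there. This is the first violation.

3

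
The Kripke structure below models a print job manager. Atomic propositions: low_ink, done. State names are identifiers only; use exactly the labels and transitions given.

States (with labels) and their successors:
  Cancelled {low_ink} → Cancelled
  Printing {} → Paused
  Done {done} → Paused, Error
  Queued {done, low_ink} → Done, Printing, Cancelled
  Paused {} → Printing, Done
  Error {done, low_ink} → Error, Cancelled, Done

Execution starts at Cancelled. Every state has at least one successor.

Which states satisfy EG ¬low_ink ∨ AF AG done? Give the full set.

States satisfying ¬low_ink: {Printing, Done, Paused}.
States satisfying EG ¬low_ink: {Printing, Done, Paused}.
States satisfying AG done: ∅.
States satisfying AF AG done: ∅.
States satisfying EG ¬low_ink ∨ AF AG done: {Printing, Done, Paused}.

{Printing, Done, Paused}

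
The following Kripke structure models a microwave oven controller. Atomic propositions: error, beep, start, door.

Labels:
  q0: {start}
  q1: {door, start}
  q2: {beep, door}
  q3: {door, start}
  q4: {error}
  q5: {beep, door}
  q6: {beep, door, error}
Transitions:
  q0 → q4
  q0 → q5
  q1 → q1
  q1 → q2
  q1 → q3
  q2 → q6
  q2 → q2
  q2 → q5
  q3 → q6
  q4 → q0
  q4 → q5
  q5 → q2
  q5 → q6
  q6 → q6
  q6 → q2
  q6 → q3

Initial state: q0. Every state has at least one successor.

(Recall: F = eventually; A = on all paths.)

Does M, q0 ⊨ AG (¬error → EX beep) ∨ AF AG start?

Satisfied

States satisfying ¬error → EX beep: {q0, q1, q2, q3, q4, q5, q6}.
States satisfying AG (¬error → EX beep): {q0, q1, q2, q3, q4, q5, q6}.
States satisfying AG start: ∅.
States satisfying AF AG start: ∅.
States satisfying AG (¬error → EX beep) ∨ AF AG start: {q0, q1, q2, q3, q4, q5, q6}.
q0 ∈ Sat(AG (¬error → EX beep) ∨ AF AG start).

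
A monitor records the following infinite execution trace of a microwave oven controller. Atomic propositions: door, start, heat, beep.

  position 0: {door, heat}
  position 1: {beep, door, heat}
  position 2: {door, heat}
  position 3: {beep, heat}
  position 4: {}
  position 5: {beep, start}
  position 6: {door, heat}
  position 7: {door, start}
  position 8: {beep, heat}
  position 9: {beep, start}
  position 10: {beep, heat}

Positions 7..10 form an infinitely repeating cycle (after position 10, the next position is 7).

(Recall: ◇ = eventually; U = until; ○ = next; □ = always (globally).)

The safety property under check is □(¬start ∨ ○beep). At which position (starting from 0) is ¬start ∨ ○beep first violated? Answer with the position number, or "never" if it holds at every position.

Check ¬start ∨ ○beep at each position in order: 0 ✓, 1 ✓, 2 ✓, 3 ✓, 4 ✓.
At position 5 the labels are {beep, start} and the next position 6 has {door, heat}, so ¬start ∨ ○beep is false there. This is the first violation.

5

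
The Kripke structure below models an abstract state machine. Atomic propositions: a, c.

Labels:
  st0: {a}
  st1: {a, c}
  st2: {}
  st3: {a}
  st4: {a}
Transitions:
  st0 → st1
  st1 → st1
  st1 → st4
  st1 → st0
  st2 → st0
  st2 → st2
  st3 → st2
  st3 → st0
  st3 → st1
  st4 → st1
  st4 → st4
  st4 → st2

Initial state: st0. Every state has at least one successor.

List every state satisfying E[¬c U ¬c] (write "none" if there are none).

{st0, st2, st3, st4}

States satisfying ¬c: {st0, st2, st3, st4}.
States satisfying E[¬c U ¬c]: {st0, st2, st3, st4}.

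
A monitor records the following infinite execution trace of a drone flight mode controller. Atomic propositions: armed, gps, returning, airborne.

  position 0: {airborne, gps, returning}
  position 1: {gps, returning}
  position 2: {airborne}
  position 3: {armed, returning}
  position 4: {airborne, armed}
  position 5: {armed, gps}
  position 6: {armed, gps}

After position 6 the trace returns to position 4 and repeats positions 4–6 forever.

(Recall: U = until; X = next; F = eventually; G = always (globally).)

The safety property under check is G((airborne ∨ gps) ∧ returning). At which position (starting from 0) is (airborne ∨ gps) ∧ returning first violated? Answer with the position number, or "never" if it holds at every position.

Check (airborne ∨ gps) ∧ returning at each position in order: 0 ✓, 1 ✓.
At position 2 the labels are {airborne}, so (airborne ∨ gps) ∧ returning is false there. This is the first violation.

2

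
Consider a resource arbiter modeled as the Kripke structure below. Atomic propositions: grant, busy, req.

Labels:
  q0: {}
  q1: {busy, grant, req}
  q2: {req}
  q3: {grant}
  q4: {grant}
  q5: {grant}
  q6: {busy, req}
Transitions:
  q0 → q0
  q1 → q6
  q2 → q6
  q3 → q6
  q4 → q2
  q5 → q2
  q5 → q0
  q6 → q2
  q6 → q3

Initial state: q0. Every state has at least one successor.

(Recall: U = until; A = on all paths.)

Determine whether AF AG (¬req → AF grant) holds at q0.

No

States satisfying AG (¬req → AF grant): {q1, q2, q3, q4, q6}.
States satisfying AF AG (¬req → AF grant): {q1, q2, q3, q4, q6}.
There is a path from q0 along which AG (¬req → AF grant) never holds.
q0 ∉ Sat(AF AG (¬req → AF grant)).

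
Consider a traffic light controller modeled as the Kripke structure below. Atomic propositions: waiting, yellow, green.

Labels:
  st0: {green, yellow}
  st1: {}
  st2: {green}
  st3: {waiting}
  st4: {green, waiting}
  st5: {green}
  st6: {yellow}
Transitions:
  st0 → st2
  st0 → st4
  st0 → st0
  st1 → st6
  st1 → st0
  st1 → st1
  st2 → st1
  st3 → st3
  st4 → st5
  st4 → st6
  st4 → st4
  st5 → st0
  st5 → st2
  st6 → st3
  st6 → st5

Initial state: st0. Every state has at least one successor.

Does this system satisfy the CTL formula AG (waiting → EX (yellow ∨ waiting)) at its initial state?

States satisfying waiting → EX (yellow ∨ waiting): {st0, st1, st2, st3, st4, st5, st6}.
States satisfying AG (waiting → EX (yellow ∨ waiting)): {st0, st1, st2, st3, st4, st5, st6}.
Every state reachable from st0 satisfies waiting → EX (yellow ∨ waiting).
st0 ∈ Sat(AG (waiting → EX (yellow ∨ waiting))).

Satisfied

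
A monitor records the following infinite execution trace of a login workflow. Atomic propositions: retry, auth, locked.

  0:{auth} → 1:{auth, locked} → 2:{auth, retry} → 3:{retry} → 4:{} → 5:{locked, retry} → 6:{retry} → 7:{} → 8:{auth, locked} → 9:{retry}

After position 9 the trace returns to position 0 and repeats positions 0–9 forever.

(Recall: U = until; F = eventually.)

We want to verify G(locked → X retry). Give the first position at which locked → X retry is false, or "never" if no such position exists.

never

locked → X retry holds at every position 0..9, and those are all the positions the trace ever visits, so the invariant G(locked → X retry) is never violated.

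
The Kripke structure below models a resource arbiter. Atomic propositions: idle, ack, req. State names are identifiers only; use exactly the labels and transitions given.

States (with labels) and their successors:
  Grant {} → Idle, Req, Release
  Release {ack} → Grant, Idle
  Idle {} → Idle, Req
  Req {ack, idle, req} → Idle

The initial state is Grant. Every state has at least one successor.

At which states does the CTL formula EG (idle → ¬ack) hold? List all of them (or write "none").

States satisfying idle → ¬ack: {Grant, Release, Idle}.
States satisfying EG (idle → ¬ack): {Grant, Release, Idle}.

{Grant, Release, Idle}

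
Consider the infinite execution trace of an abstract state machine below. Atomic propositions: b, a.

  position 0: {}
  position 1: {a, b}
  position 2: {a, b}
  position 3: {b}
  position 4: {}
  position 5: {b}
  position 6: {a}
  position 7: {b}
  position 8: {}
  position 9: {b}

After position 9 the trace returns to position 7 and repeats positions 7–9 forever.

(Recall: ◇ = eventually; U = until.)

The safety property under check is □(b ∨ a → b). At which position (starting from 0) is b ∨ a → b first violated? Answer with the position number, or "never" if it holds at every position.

Check b ∨ a → b at each position in order: 0 ✓, 1 ✓, 2 ✓, 3 ✓, 4 ✓, 5 ✓.
At position 6 the labels are {a}, so b ∨ a → b is false there. This is the first violation.

6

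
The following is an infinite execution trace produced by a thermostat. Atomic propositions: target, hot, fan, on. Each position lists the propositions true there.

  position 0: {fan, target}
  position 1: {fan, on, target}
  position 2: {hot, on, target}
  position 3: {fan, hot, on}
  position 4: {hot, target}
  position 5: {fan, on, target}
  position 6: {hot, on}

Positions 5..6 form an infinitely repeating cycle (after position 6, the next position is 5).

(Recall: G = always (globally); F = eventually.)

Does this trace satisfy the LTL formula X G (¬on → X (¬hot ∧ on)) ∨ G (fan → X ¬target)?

The position after 0 is 1; G (¬on → X (¬hot ∧ on)) is true there.
fan → X ¬target must hold at every position from 0 onward. It fails at position 0, so G (fan → X ¬target) is false.
Positions where fan holds: 0, 1, 3, 5.
Check X ¬target at each: 0→fails, 1→fails, 3→fails, 5→ok.
At position 0: X G (¬on → X (¬hot ∧ on)) is true; G (fan → X ¬target) is false; so X G (¬on → X (¬hot ∧ on)) ∨ G (fan → X ¬target) is true.

Holds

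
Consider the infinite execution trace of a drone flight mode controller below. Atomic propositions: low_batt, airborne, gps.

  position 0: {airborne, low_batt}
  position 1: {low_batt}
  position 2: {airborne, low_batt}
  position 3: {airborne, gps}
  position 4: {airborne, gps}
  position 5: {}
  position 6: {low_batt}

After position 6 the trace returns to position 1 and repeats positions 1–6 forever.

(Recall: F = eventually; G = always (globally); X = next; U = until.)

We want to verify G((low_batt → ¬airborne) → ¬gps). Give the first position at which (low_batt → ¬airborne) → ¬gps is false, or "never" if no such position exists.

3

Check (low_batt → ¬airborne) → ¬gps at each position in order: 0 ✓, 1 ✓, 2 ✓.
At position 3 the labels are {airborne, gps}, so (low_batt → ¬airborne) → ¬gps is false there. This is the first violation.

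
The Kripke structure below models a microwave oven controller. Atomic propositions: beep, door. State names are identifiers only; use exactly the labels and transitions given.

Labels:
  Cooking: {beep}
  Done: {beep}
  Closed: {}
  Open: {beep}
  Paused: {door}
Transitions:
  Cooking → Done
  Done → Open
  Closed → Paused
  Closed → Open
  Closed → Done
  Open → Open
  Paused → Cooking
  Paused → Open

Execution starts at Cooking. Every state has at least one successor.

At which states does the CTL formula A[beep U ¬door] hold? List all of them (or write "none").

States satisfying beep: {Cooking, Done, Open}.
States satisfying ¬door: {Cooking, Done, Closed, Open}.
States satisfying A[beep U ¬door]: {Cooking, Done, Closed, Open}.

{Cooking, Done, Closed, Open}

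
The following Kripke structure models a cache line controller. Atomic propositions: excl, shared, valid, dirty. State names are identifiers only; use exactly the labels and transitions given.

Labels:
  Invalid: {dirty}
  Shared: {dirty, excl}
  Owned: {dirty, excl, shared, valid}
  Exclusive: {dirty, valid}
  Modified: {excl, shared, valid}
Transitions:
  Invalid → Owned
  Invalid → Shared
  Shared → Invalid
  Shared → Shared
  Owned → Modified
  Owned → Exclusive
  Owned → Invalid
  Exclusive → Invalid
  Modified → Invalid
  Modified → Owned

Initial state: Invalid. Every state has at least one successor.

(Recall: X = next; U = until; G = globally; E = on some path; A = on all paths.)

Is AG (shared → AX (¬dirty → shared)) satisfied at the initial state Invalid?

States satisfying shared → AX (¬dirty → shared): {Invalid, Shared, Owned, Exclusive, Modified}.
States satisfying AG (shared → AX (¬dirty → shared)): {Invalid, Shared, Owned, Exclusive, Modified}.
Every state reachable from Invalid satisfies shared → AX (¬dirty → shared).
Invalid ∈ Sat(AG (shared → AX (¬dirty → shared))).

Yes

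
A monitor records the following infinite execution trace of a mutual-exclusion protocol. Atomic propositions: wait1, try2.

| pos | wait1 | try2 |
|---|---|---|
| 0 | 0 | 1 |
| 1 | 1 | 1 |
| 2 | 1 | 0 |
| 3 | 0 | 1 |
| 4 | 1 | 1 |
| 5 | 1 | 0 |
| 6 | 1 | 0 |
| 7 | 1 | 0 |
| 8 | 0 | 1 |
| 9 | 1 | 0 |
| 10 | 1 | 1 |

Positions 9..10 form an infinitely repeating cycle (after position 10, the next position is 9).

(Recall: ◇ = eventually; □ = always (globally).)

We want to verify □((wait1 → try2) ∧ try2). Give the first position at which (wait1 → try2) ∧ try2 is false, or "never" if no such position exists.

2

Check (wait1 → try2) ∧ try2 at each position in order: 0 ✓, 1 ✓.
At position 2 the labels are {wait1}, so (wait1 → try2) ∧ try2 is false there. This is the first violation.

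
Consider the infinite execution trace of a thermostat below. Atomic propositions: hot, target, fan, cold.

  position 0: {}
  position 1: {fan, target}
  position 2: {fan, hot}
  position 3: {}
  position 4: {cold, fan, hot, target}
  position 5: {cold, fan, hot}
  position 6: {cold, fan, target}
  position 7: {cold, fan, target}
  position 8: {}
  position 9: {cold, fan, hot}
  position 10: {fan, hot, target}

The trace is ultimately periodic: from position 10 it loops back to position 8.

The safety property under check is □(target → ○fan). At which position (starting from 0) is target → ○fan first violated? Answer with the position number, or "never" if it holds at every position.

Check target → ○fan at each position in order: 0 ✓, 1 ✓, 2 ✓, 3 ✓, 4 ✓, 5 ✓, 6 ✓.
At position 7 the labels are {cold, fan, target} and the next position 8 has {}, so target → ○fan is false there. This is the first violation.

7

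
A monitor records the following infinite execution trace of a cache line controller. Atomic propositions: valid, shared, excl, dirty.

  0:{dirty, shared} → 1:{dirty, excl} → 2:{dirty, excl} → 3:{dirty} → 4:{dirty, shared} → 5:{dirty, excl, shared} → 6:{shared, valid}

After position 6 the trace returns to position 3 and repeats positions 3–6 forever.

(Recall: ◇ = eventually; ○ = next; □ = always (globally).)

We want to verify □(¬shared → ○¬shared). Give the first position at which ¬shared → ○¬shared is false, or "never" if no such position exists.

3

Check ¬shared → ○¬shared at each position in order: 0 ✓, 1 ✓, 2 ✓.
At position 3 the labels are {dirty} and the next position 4 has {dirty, shared}, so ¬shared → ○¬shared is false there. This is the first violation.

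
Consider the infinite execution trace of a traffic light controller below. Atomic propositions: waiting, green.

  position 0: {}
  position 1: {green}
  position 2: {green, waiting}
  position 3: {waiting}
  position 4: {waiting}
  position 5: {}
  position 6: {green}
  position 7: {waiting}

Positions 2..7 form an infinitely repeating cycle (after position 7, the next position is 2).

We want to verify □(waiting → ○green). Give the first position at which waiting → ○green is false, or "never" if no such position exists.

2

Check waiting → ○green at each position in order: 0 ✓, 1 ✓.
At position 2 the labels are {green, waiting} and the next position 3 has {waiting}, so waiting → ○green is false there. This is the first violation.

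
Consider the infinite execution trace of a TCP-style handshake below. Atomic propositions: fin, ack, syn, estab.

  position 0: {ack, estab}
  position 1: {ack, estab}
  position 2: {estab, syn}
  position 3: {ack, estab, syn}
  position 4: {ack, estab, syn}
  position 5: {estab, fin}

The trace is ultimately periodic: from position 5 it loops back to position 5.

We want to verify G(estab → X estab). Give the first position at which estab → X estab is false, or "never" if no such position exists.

estab → X estab holds at every position 0..5, and those are all the positions the trace ever visits, so the invariant G(estab → X estab) is never violated.

never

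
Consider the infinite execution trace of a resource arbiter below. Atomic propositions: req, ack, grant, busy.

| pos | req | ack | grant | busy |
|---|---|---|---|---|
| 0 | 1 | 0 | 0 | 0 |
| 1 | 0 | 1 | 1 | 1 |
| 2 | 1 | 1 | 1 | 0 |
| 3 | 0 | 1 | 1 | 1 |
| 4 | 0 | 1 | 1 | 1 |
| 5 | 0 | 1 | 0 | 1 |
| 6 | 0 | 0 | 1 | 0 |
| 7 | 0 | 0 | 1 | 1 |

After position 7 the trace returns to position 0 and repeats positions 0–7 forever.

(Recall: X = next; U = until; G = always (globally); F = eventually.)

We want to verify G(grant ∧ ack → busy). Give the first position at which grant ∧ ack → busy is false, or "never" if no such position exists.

Check grant ∧ ack → busy at each position in order: 0 ✓, 1 ✓.
At position 2 the labels are {ack, grant, req}, so grant ∧ ack → busy is false there. This is the first violation.

2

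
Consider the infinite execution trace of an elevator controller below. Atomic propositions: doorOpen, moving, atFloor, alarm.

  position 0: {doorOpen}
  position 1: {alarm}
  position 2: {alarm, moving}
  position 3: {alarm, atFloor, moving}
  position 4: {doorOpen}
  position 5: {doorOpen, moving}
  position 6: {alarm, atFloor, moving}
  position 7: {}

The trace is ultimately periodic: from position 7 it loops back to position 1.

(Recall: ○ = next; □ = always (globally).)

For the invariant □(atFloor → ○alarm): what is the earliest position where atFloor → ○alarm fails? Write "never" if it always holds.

Check atFloor → ○alarm at each position in order: 0 ✓, 1 ✓, 2 ✓.
At position 3 the labels are {alarm, atFloor, moving} and the next position 4 has {doorOpen}, so atFloor → ○alarm is false there. This is the first violation.

3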